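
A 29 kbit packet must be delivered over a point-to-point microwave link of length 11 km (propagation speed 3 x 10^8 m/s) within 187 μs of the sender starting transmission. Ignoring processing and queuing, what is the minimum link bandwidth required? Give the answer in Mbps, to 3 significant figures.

193 Mbps

Propagation delay = 11000 / 300000000 = 36.6667 μs.
Transmission budget = 187 − 36.6667 = 150.333 μs.
R ≥ L / t_tx = 29000 bits / 0.000150333 s = 193 Mbps.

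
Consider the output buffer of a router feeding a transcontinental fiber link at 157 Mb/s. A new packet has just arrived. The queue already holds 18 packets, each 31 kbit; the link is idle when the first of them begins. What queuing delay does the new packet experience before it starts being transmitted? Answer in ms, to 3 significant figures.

3.55 ms

Each queued packet: L/R = 31000/157000000 = 0.197452 ms.
18 queued → 3.55414 ms.
Queuing delay = 3.55 ms.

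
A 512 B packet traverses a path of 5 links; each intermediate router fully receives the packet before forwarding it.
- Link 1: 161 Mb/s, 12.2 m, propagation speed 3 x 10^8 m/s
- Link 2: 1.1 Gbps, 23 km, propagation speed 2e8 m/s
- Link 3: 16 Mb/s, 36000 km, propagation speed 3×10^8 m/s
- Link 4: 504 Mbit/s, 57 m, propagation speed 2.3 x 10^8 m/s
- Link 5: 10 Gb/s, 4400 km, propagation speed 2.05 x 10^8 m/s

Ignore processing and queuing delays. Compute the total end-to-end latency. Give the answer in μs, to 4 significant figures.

141900 μs

L = 512 × 8 = 4096 bits.
Transmission delays (L/R per hop): 25.441, 3.72364, 256, 8.12698, 0.4096 μs; sum = 293.701 μs.
Propagation delays (d/s per hop): 0.0406667, 115, 120000, 0.247826, 21463.4 μs; sum = 141579 μs.
End-to-end = 141900 μs.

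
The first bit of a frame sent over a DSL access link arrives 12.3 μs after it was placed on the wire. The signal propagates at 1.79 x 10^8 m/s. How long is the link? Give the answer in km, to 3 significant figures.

2.20 km

d = s × t_prop = 179000000 × 1.23e-05 = 2.20 km.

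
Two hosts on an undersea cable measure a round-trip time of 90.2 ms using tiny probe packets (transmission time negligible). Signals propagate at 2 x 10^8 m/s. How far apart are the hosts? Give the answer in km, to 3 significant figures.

9020 km

One-way propagation = RTT/2 = 45.1 ms.
d = s × t = 200000000 × 0.0451 = 9020 km.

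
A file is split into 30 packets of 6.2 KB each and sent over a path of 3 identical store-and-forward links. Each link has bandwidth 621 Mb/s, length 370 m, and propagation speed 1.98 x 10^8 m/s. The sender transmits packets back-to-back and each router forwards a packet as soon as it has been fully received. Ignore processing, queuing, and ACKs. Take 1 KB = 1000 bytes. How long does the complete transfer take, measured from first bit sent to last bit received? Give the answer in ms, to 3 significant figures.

2.56 ms

Per-hop transmission t_tx = L/R = 49600/621000000 = 0.0798712 ms.
Per-hop propagation t_prop = 370/198000000 = 0.00186869 ms.
Pipeline fill: first packet needs 3·t_tx to clear all hops; remaining 29 packets each add one t_tx.
Total = (3+30-1)·t_tx + 3·t_prop = 32·0.0798712 + 3·0.00186869 = 2.56 ms.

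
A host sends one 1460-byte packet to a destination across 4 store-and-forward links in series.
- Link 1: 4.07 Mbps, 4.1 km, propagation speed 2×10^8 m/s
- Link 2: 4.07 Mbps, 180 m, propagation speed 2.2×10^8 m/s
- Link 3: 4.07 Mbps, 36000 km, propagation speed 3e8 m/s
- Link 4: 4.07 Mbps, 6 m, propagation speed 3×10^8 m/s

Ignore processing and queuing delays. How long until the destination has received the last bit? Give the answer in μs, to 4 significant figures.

131500 μs

L = 1460 × 8 = 11680 bits.
Transmission delay per hop = L/R = 11680/4.07e+06 = 2869.78 μs; 4 hops → 11479.1 μs.
Propagation delays (d/s per hop): 20.5, 0.818182, 120000, 0.02 μs; sum = 120021 μs.
End-to-end = 131500 μs.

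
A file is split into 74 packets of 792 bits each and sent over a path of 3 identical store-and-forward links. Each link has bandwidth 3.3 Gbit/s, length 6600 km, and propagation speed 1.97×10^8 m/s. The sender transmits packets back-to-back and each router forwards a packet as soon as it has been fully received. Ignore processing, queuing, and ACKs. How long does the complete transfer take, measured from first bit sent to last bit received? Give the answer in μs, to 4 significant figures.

100500 μs

Per-hop transmission t_tx = L/R = 792/3300000000 = 0.24 μs.
Per-hop propagation t_prop = 6600000/197000000 = 33502.5 μs.
Pipeline fill: first packet needs 3·t_tx to clear all hops; remaining 73 packets each add one t_tx.
Total = (3+74-1)·t_tx + 3·t_prop = 76·0.24 + 3·33502.5 = 100500 μs.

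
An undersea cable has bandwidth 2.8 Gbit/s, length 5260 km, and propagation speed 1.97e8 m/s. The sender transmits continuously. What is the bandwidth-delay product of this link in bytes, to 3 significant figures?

9350000 bytes

Propagation delay = 5260000 / 197000000 = 0.0267005 s.
BDP = R × t_prop = 2800000000 × 0.0267005 = 74761400 bits.
In bytes: 74761400/8 = 9350000 bytes.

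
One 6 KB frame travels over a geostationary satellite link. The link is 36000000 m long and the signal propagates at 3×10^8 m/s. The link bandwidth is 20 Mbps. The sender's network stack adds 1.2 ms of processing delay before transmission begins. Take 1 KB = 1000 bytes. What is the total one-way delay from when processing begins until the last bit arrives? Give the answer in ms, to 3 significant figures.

124 ms

L = 48000 bits.
Transmission delay = L/R = 48000 / 20000000 = 2.4 ms.
Propagation delay = d/s = 36000000 m / 300000000 m/s = 120 ms.
Plus processing delay 1.2 ms = 1.2 ms.
Total = 124 ms.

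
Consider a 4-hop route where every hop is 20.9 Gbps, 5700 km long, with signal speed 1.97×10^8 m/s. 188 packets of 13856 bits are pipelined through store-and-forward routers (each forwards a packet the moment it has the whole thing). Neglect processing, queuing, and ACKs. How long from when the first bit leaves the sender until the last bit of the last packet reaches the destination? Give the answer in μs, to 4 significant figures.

Per-hop transmission t_tx = L/R = 13856/20900000000 = 0.662967 μs.
Per-hop propagation t_prop = 5700000/197000000 = 28934 μs.
Pipeline fill: first packet needs 4·t_tx to clear all hops; remaining 187 packets each add one t_tx.
Total = (4+188-1)·t_tx + 4·t_prop = 191·0.662967 + 4·28934 = 115900 μs.

115900 μs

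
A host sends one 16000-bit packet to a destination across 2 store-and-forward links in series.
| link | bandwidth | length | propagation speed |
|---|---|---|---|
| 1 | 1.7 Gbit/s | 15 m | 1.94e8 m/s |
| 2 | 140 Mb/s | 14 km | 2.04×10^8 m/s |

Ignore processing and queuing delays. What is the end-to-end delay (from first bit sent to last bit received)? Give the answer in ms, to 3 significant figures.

Transmission delays (L/R per hop): 0.00941176, 0.114286 ms; sum = 0.123697 ms.
Propagation delays (d/s per hop): 7.73196e-05, 0.0686275 ms; sum = 0.0687048 ms.
End-to-end = 0.192 ms.

0.192 ms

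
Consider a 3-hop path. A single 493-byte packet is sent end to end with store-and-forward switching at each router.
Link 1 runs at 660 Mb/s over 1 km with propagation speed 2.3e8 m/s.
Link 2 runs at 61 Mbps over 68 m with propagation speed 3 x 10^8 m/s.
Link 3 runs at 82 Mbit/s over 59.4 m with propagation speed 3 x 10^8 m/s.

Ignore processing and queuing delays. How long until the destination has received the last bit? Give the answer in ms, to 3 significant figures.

0.124 ms

L = 493 × 8 = 3944 bits.
Transmission delays (L/R per hop): 0.00597576, 0.0646557, 0.0480976 ms; sum = 0.118729 ms.
Propagation delays (d/s per hop): 0.00434783, 0.000226667, 0.000198 ms; sum = 0.00477249 ms.
End-to-end = 0.124 ms.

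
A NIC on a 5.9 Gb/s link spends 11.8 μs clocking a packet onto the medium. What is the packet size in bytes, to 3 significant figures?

8700 bytes

L = R × t_tx = 5900000000 b/s × 1.18e-05 s = 69620 bits.
In bytes: 69620 / 8 = 8700 bytes.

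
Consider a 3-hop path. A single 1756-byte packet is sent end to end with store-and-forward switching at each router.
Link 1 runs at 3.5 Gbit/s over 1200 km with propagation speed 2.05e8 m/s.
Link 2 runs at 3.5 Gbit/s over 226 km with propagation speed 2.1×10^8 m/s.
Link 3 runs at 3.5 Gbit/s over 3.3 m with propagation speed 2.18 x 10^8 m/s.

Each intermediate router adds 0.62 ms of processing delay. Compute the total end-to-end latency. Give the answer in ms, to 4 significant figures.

8.182 ms

L = 1756 × 8 = 14048 bits.
Transmission delay per hop = L/R = 14048/3500000000 = 0.00401371 ms; 3 hops → 0.0120411 ms.
Propagation delays (d/s per hop): 5.85366, 1.07619, 1.51376e-05 ms; sum = 6.92986 ms.
Processing at 2 router(s): 2 × 0.62 ms = 1.24 ms.
End-to-end = 8.182 ms.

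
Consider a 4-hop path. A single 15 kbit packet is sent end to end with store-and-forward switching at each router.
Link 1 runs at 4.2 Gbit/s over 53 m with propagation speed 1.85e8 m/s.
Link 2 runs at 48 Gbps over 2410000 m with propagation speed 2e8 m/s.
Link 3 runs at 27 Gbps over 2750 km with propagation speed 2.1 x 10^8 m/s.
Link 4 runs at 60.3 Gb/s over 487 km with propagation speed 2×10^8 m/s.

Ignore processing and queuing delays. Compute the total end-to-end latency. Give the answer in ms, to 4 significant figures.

27.59 ms

L = 15000 bits.
Transmission delays (L/R per hop): 0.00357143, 0.0003125, 0.000555556, 0.000248756 ms; sum = 0.00468824 ms.
Propagation delays (d/s per hop): 0.000286486, 12.05, 13.0952, 2.435 ms; sum = 27.5805 ms.
End-to-end = 27.59 ms.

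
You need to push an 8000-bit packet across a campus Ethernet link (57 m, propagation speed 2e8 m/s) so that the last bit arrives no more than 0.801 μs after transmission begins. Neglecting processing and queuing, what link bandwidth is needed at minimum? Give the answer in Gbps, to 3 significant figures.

15.5 Gbps

Propagation delay = 57 / 200000000 = 0.285 μs.
Transmission budget = 0.801 − 0.285 = 0.516 μs.
R ≥ L / t_tx = 8000 bits / 5.16e-07 s = 15.5 Gbps.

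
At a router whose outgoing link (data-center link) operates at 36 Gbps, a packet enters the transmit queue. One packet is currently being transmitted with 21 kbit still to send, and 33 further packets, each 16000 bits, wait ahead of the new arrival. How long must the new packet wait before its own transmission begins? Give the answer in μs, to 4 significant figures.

Each queued packet: L/R = 16000/36000000000 = 0.444444 μs.
33 queued → 14.6667 μs.
Plus remaining 21000 bits of current packet: 0.583333 μs.
Queuing delay = 15.25 μs.

15.25 μs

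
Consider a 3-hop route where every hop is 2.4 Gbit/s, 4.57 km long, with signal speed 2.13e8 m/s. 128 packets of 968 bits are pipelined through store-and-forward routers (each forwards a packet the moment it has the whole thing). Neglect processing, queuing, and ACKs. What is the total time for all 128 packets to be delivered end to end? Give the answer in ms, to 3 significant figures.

Per-hop transmission t_tx = L/R = 968/2400000000 = 0.000403333 ms.
Per-hop propagation t_prop = 4570/213000000 = 0.0214554 ms.
Pipeline fill: first packet needs 3·t_tx to clear all hops; remaining 127 packets each add one t_tx.
Total = (3+128-1)·t_tx + 3·t_prop = 130·0.000403333 + 3·0.0214554 = 0.117 ms.

0.117 ms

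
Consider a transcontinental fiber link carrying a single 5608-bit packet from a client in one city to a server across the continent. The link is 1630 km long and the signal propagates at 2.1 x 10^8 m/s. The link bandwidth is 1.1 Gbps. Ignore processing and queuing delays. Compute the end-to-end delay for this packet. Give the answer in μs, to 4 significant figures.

7767 μs

Transmission delay = L/R = 5608 / 1100000000 = 5.09818 μs.
Propagation delay = d/s = 1630000 m / 210000000 m/s = 7761.9 μs.
Total = 7767 μs.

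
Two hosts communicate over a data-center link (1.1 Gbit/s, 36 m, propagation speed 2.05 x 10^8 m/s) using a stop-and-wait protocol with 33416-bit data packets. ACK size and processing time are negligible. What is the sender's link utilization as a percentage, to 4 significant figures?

t_tx = L/R = 33416/1100000000 = 3.03782e-05 s.
t_prop = 36/2.05e+08 = 1.7561e-07 s; RTT = 3.5122e-07 s.
Cycle = t_tx + RTT = 3.07294e-05 s.
Utilization = t_tx / cycle = 3.03782e-05/3.07294e-05 = 98.86 %.

98.86 %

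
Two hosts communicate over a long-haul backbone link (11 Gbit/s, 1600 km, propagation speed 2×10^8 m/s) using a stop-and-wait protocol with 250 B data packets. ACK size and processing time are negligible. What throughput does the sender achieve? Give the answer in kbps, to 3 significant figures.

125 kbps

t_tx = L/R = 2000/11000000000 = 1.81818e-07 s.
t_prop = 1600000/200000000 = 0.008 s; RTT = 0.016 s.
Cycle = t_tx + RTT = 0.0160002 s.
Throughput = L / cycle = 2000 / 0.0160002 = 125 kbps.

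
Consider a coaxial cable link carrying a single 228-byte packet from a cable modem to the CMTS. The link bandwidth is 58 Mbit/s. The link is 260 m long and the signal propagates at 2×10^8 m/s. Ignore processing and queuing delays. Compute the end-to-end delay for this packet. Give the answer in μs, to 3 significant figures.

32.7 μs

L = 228 × 8 = 1824 bits.
Transmission delay = L/R = 1824 / 58000000 = 31.4483 μs.
Propagation delay = d/s = 260 m / 200000000 m/s = 1.3 μs.
Total = 32.7 μs.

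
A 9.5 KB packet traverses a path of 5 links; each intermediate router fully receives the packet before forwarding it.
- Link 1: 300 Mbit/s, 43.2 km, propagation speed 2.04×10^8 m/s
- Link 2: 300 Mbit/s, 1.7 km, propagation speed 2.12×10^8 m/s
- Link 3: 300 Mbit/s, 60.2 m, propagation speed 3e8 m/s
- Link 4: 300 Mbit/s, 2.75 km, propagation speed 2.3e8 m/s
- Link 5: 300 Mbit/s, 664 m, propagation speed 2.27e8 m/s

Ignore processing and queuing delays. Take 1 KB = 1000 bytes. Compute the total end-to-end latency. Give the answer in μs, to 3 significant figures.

1500 μs

L = 76000 bits.
Transmission delay per hop = L/R = 76000/300000000 = 253.333 μs; 5 hops → 1266.67 μs.
Propagation delays (d/s per hop): 211.765, 8.01887, 0.200667, 11.9565, 2.92511 μs; sum = 234.866 μs.
End-to-end = 1500 μs.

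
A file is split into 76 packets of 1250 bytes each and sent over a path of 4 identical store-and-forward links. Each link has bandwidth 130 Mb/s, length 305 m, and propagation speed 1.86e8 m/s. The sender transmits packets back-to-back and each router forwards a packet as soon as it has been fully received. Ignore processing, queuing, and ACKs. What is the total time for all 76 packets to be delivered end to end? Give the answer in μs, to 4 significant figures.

6083 μs

Per-hop transmission t_tx = L/R = 10000/130000000 = 76.9231 μs.
Per-hop propagation t_prop = 305/186000000 = 1.63978 μs.
Pipeline fill: first packet needs 4·t_tx to clear all hops; remaining 75 packets each add one t_tx.
Total = (4+76-1)·t_tx + 4·t_prop = 79·76.9231 + 4·1.63978 = 6083 μs.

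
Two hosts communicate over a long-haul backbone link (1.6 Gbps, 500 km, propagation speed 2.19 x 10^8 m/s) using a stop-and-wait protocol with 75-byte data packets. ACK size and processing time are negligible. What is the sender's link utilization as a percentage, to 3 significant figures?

0.00821 %

t_tx = L/R = 600/1600000000 = 3.75e-07 s.
t_prop = 500000/219000000 = 0.00228311 s; RTT = 0.00456621 s.
Cycle = t_tx + RTT = 0.00456659 s.
Utilization = t_tx / cycle = 3.75e-07/0.00456659 = 0.00821 %.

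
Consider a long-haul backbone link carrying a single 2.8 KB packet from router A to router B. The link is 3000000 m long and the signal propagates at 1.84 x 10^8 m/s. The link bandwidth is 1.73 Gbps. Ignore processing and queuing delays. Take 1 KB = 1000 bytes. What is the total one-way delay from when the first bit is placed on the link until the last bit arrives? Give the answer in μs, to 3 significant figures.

16300 μs

L = 22400 bits.
Transmission delay = L/R = 22400 / 1730000000 = 12.948 μs.
Propagation delay = d/s = 3000000 m / 184000000 m/s = 16304.3 μs.
Total = 16300 μs.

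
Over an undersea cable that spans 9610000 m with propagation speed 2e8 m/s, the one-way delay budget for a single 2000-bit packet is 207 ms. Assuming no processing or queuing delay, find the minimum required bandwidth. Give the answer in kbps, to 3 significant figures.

Propagation delay = 9610000 / 200000000 = 48.05 ms.
Transmission budget = 207 − 48.05 = 158.95 ms.
R ≥ L / t_tx = 2000 bits / 0.15895 s = 12.6 kbps.

12.6 kbps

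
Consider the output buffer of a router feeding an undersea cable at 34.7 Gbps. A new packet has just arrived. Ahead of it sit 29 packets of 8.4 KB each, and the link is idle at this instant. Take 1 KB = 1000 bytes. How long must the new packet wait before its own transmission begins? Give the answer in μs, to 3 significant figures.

Each queued packet: L/R = 67200/34700000000 = 1.9366 μs.
29 queued → 56.1614 μs.
Queuing delay = 56.2 μs.

56.2 μs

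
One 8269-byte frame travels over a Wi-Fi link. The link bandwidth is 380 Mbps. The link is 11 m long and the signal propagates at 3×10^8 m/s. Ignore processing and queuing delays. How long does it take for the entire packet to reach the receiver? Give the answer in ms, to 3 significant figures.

0.174 ms

L = 8269 × 8 = 66152 bits.
Transmission delay = L/R = 66152 / 380000000 = 0.174084 ms.
Propagation delay = d/s = 11 m / 300000000 m/s = 3.66667e-05 ms.
Total = 0.174 ms.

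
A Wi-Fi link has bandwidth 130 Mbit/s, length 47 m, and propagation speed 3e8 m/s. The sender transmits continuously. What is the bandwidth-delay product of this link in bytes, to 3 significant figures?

Propagation delay = 47 / 300000000 = 1.56667e-07 s.
BDP = R × t_prop = 130000000 × 1.56667e-07 = 20.3667 bits.
In bytes: 20.3667/8 = 2.55 bytes.

2.55 bytes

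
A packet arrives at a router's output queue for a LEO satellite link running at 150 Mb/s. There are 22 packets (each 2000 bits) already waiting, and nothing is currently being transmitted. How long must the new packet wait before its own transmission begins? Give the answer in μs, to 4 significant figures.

Each queued packet: L/R = 2000/150000000 = 13.3333 μs.
22 queued → 293.333 μs.
Queuing delay = 293.3 μs.

293.3 μs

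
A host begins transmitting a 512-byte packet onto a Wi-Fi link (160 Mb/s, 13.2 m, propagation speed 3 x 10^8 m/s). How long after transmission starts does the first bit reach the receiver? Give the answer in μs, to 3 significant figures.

0.0440 μs

First bit experiences only propagation delay: d/s = 13.2/300000000 = 0.0440 μs.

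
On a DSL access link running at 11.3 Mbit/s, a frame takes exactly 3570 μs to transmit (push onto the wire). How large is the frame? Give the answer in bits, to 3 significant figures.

40300 bits

L = R × t_tx = 11300000 b/s × 0.00357 s = 40341 bits.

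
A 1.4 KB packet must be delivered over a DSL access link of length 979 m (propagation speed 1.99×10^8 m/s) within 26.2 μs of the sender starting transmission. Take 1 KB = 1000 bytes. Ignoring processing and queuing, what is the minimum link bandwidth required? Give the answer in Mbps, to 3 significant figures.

L = 11200 bits.
Propagation delay = 979 / 199000000 = 4.9196 μs.
Transmission budget = 26.2 − 4.9196 = 21.2804 μs.
R ≥ L / t_tx = 11200 bits / 2.12804e-05 s = 526 Mbps.

526 Mbps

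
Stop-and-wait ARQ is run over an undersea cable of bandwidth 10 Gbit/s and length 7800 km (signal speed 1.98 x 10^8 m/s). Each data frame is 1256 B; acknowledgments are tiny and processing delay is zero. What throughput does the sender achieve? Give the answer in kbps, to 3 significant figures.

128 kbps

t_tx = L/R = 10048/10000000000 = 1.0048e-06 s.
t_prop = 7800000/198000000 = 0.0393939 s; RTT = 0.0787879 s.
Cycle = t_tx + RTT = 0.0787889 s.
Throughput = L / cycle = 10048 / 0.0787889 = 128 kbps.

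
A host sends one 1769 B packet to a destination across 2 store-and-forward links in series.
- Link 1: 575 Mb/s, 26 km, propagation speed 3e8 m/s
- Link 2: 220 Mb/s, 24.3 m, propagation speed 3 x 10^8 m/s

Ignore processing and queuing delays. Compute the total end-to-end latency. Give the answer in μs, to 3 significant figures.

176 μs

L = 1769 × 8 = 14152 bits.
Transmission delays (L/R per hop): 24.6122, 64.3273 μs; sum = 88.9394 μs.
Propagation delays (d/s per hop): 86.6667, 0.081 μs; sum = 86.7477 μs.
End-to-end = 176 μs.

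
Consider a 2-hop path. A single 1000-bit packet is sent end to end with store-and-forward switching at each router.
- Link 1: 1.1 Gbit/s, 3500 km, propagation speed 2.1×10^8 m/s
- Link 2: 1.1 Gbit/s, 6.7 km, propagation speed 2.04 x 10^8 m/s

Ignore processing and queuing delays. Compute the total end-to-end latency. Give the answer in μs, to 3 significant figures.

Transmission delay per hop = L/R = 1000/1100000000 = 0.909091 μs; 2 hops → 1.81818 μs.
Propagation delays (d/s per hop): 16666.7, 32.8431 μs; sum = 16699.5 μs.
End-to-end = 16700 μs.

16700 μs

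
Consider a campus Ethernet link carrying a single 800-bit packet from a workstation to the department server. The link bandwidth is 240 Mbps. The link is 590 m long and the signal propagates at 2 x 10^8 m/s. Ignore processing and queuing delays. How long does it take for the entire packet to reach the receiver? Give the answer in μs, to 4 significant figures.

Transmission delay = L/R = 800 / 240000000 = 3.33333 μs.
Propagation delay = d/s = 590 m / 200000000 m/s = 2.95 μs.
Total = 6.283 μs.

6.283 μs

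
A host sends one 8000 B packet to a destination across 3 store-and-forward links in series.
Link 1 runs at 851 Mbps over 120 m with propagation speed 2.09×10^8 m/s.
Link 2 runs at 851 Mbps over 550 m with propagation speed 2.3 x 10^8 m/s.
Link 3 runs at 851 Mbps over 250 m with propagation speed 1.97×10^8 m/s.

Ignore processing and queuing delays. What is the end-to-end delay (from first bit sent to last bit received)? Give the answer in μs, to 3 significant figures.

230 μs

L = 8000 × 8 = 64000 bits.
Transmission delay per hop = L/R = 64000/851000000 = 75.2056 μs; 3 hops → 225.617 μs.
Propagation delays (d/s per hop): 0.574163, 2.3913, 1.26904 μs; sum = 4.2345 μs.
End-to-end = 230 μs.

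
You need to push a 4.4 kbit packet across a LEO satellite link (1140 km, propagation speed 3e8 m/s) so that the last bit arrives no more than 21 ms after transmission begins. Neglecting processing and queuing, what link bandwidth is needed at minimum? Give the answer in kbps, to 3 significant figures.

256 kbps

Propagation delay = 1140000 / 300000000 = 3.8 ms.
Transmission budget = 21 − 3.8 = 17.2 ms.
R ≥ L / t_tx = 4400 bits / 0.0172 s = 256 kbps.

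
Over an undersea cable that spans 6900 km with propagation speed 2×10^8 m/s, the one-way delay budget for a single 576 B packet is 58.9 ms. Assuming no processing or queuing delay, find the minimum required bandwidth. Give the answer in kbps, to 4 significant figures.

188.9 kbps

L = 4608 bits.
Propagation delay = 6900000 / 200000000 = 34.5 ms.
Transmission budget = 58.9 − 34.5 = 24.4 ms.
R ≥ L / t_tx = 4608 bits / 0.0244 s = 188.9 kbps.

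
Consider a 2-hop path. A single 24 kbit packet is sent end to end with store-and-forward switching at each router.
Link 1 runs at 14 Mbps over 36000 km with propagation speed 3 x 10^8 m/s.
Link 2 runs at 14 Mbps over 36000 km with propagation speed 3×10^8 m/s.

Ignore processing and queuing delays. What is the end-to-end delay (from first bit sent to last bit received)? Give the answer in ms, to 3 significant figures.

L = 24000 bits.
Transmission delay per hop = L/R = 24000/14000000 = 1.71429 ms; 2 hops → 3.42857 ms.
Propagation delays (d/s per hop): 120, 120 ms; sum = 240 ms.
End-to-end = 243 ms.

243 ms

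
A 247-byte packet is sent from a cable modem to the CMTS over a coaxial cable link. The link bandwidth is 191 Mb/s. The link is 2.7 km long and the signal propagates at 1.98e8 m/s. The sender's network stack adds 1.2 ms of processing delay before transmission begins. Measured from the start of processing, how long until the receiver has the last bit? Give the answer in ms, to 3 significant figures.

L = 247 × 8 = 1976 bits.
Transmission delay = L/R = 1976 / 191000000 = 0.0103455 ms.
Propagation delay = d/s = 2700 m / 198000000 m/s = 0.0136364 ms.
Plus processing delay 1.2 ms = 1.2 ms.
Total = 1.22 ms.

1.22 ms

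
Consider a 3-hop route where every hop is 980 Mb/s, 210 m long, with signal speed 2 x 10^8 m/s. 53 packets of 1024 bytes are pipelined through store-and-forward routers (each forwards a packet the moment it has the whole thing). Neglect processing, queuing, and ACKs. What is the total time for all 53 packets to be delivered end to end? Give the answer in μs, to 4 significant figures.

Per-hop transmission t_tx = L/R = 8192/980000000 = 8.35918 μs.
Per-hop propagation t_prop = 210/200000000 = 1.05 μs.
Pipeline fill: first packet needs 3·t_tx to clear all hops; remaining 52 packets each add one t_tx.
Total = (3+53-1)·t_tx + 3·t_prop = 55·8.35918 + 3·1.05 = 462.9 μs.

462.9 μs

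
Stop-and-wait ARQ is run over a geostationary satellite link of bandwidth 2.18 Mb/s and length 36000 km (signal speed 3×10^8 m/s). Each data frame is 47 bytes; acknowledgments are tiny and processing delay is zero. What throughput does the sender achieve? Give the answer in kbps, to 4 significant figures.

t_tx = L/R = 376/2180000 = 0.000172477 s.
t_prop = 36000000/300000000 = 0.12 s; RTT = 0.24 s.
Cycle = t_tx + RTT = 0.240172 s.
Throughput = L / cycle = 376 / 0.240172 = 1.566 kbps.

1.566 kbps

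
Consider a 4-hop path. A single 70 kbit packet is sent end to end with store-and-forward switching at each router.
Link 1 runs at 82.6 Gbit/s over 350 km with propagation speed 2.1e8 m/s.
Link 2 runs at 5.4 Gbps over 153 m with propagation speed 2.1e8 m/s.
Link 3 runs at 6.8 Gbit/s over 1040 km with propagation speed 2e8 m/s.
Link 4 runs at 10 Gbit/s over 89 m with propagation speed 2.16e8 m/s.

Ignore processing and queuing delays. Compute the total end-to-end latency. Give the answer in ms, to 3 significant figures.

L = 70000 bits.
Transmission delays (L/R per hop): 0.000847458, 0.012963, 0.0102941, 0.007 ms; sum = 0.0311045 ms.
Propagation delays (d/s per hop): 1.66667, 0.000728571, 5.2, 0.000412037 ms; sum = 6.86781 ms.
End-to-end = 6.90 ms.

6.90 ms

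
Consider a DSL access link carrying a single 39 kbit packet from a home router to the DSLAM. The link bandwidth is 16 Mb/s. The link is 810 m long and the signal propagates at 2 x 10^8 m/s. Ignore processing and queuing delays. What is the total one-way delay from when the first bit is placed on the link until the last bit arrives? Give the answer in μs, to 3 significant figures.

L = 39000 bits.
Transmission delay = L/R = 39000 / 16000000 = 2437.5 μs.
Propagation delay = d/s = 810 m / 200000000 m/s = 4.05 μs.
Total = 2440 μs.

2440 μs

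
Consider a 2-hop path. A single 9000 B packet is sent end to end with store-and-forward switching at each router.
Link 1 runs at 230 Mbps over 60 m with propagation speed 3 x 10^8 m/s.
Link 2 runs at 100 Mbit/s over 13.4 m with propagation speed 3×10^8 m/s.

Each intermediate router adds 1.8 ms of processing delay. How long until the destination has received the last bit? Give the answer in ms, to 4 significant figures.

L = 9000 × 8 = 72000 bits.
Transmission delays (L/R per hop): 0.313043, 0.72 ms; sum = 1.03304 ms.
Propagation delays (d/s per hop): 0.0002, 4.46667e-05 ms; sum = 0.000244667 ms.
Processing at 1 router(s): 1 × 1.8 ms = 1.8 ms.
End-to-end = 2.833 ms.

2.833 ms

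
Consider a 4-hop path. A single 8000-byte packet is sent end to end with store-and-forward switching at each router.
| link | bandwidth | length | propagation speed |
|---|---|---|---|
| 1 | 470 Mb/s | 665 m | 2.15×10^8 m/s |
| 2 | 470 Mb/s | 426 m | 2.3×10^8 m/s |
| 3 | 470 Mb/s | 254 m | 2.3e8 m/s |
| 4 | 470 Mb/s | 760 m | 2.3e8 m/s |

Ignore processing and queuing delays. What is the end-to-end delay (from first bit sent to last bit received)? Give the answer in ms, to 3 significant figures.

L = 8000 × 8 = 64000 bits.
Transmission delay per hop = L/R = 64000/470000000 = 0.13617 ms; 4 hops → 0.544681 ms.
Propagation delays (d/s per hop): 0.00309302, 0.00185217, 0.00110435, 0.00330435 ms; sum = 0.00935389 ms.
End-to-end = 0.554 ms.

0.554 ms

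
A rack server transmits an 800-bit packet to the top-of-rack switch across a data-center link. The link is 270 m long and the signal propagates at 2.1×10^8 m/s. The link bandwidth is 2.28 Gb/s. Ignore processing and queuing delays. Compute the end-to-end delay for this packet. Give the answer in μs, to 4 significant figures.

Transmission delay = L/R = 800 / 2280000000 = 0.350877 μs.
Propagation delay = d/s = 270 m / 210000000 m/s = 1.28571 μs.
Total = 1.637 μs.

1.637 μs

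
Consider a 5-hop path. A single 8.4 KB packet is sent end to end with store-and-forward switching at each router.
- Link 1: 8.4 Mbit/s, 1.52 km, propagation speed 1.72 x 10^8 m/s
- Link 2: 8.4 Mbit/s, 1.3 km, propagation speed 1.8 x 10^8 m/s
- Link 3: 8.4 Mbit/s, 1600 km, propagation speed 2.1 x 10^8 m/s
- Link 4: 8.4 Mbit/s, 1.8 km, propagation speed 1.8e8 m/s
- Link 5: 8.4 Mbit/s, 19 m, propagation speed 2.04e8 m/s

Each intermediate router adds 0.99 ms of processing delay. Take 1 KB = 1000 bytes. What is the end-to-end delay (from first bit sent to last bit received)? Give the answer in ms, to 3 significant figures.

51.6 ms

L = 67200 bits.
Transmission delay per hop = L/R = 67200/8400000 = 8 ms; 5 hops → 40 ms.
Propagation delays (d/s per hop): 0.00883721, 0.00722222, 7.61905, 0.01, 9.31373e-05 ms; sum = 7.6452 ms.
Processing at 4 router(s): 4 × 0.99 ms = 3.96 ms.
End-to-end = 51.6 ms.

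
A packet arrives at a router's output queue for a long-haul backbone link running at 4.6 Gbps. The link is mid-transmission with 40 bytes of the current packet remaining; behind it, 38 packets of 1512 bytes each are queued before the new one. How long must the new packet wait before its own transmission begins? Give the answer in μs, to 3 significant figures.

Each queued packet: L/R = 12096/4600000000 = 2.62957 μs.
38 queued → 99.9235 μs.
Plus remaining 320 bits of current packet: 0.0695652 μs.
Queuing delay = 100 μs.

100 μs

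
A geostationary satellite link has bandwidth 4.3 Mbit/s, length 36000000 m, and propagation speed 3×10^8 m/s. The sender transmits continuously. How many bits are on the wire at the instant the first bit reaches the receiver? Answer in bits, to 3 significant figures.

Propagation delay = 36000000 / 300000000 = 0.12 s.
BDP = R × t_prop = 4300000 × 0.12 = 516000 bits.

516000 bits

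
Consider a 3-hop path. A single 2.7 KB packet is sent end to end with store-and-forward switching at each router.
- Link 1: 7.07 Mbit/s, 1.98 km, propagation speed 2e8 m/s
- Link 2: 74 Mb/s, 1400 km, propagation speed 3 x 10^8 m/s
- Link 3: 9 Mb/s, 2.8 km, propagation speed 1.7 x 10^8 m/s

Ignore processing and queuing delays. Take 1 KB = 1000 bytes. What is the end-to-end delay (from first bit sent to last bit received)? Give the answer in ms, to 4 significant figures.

10.44 ms

L = 21600 bits.
Transmission delays (L/R per hop): 3.05516, 0.291892, 2.4 ms; sum = 5.74705 ms.
Propagation delays (d/s per hop): 0.0099, 4.66667, 0.0164706 ms; sum = 4.69304 ms.
End-to-end = 10.44 ms.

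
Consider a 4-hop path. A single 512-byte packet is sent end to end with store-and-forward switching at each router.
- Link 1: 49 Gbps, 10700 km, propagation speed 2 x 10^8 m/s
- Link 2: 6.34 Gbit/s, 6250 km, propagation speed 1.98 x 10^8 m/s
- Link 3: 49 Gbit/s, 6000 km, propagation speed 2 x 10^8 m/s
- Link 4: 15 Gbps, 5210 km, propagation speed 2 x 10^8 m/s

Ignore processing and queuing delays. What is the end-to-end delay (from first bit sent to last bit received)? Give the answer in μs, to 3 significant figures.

141000 μs

L = 512 × 8 = 4096 bits.
Transmission delays (L/R per hop): 0.0835918, 0.646057, 0.0835918, 0.273067 μs; sum = 1.08631 μs.
Propagation delays (d/s per hop): 53500, 31565.7, 30000, 26050 μs; sum = 141116 μs.
End-to-end = 141000 μs.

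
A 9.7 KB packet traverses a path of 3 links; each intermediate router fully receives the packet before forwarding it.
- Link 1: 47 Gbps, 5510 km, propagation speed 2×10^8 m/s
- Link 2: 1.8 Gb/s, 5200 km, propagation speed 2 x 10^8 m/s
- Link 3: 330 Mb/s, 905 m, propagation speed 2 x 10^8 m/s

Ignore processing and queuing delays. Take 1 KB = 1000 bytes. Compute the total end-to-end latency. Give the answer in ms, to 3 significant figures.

L = 77600 bits.
Transmission delays (L/R per hop): 0.00165106, 0.0431111, 0.235152 ms; sum = 0.279914 ms.
Propagation delays (d/s per hop): 27.55, 26, 0.004525 ms; sum = 53.5545 ms.
End-to-end = 53.8 ms.

53.8 ms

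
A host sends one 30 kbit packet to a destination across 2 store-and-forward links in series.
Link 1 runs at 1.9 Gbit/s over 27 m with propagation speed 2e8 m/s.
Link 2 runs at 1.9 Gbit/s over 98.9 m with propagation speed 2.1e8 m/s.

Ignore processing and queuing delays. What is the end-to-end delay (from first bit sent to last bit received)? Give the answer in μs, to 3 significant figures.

32.2 μs

L = 30000 bits.
Transmission delay per hop = L/R = 30000/1900000000 = 15.7895 μs; 2 hops → 31.5789 μs.
Propagation delays (d/s per hop): 0.135, 0.470952 μs; sum = 0.605952 μs.
End-to-end = 32.2 μs.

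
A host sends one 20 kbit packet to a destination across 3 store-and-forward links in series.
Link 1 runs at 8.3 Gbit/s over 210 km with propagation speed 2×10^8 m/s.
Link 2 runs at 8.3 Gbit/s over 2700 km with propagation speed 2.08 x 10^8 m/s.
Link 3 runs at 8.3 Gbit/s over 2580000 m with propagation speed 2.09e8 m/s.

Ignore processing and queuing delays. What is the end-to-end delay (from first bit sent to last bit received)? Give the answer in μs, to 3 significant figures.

L = 20000 bits.
Transmission delay per hop = L/R = 20000/8.3e+09 = 2.40964 μs; 3 hops → 7.22892 μs.
Propagation delays (d/s per hop): 1050, 12980.8, 12344.5 μs; sum = 26375.3 μs.
End-to-end = 26400 μs.

26400 μs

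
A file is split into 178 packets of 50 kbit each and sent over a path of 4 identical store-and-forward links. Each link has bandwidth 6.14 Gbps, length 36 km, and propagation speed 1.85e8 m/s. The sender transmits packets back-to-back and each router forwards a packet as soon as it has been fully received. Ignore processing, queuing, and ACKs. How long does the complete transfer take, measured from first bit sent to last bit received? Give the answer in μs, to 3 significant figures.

2250 μs

Per-hop transmission t_tx = L/R = 50000/6140000000 = 8.14332 μs.
Per-hop propagation t_prop = 36000/185000000 = 194.595 μs.
Pipeline fill: first packet needs 4·t_tx to clear all hops; remaining 177 packets each add one t_tx.
Total = (4+178-1)·t_tx + 4·t_prop = 181·8.14332 + 4·194.595 = 2250 μs.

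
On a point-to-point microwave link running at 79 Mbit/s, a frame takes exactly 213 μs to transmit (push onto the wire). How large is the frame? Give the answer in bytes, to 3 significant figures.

2100 bytes

L = R × t_tx = 79000000 b/s × 0.000213 s = 16827 bits.
In bytes: 16827 / 8 = 2100 bytes.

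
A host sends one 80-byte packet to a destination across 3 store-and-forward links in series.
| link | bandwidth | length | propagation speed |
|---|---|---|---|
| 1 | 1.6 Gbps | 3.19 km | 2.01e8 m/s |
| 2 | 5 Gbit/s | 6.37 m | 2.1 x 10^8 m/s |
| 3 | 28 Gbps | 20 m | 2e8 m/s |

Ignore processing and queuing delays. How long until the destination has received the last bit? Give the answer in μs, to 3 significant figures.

L = 80 × 8 = 640 bits.
Transmission delays (L/R per hop): 0.4, 0.128, 0.0228571 μs; sum = 0.550857 μs.
Propagation delays (d/s per hop): 15.8706, 0.0303333, 0.1 μs; sum = 16.001 μs.
End-to-end = 16.6 μs.

16.6 μs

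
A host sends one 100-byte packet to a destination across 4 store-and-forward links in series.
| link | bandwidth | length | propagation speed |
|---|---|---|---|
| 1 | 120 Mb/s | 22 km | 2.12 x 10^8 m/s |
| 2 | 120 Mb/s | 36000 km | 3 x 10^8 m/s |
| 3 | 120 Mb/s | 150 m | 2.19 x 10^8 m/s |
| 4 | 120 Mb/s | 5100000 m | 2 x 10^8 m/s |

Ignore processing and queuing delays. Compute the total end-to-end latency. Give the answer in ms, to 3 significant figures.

146 ms

L = 100 × 8 = 800 bits.
Transmission delay per hop = L/R = 800/120000000 = 0.00666667 ms; 4 hops → 0.0266667 ms.
Propagation delays (d/s per hop): 0.103774, 120, 0.000684932, 25.5 ms; sum = 145.604 ms.
End-to-end = 146 ms.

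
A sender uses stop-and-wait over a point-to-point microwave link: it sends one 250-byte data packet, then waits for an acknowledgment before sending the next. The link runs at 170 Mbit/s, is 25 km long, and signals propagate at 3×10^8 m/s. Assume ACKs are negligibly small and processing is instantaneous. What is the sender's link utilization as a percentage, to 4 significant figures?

t_tx = L/R = 2000/170000000 = 1.17647e-05 s.
t_prop = 25000/300000000 = 8.33333e-05 s; RTT = 0.000166667 s.
Cycle = t_tx + RTT = 0.000178431 s.
Utilization = t_tx / cycle = 1.17647e-05/0.000178431 = 6.593 %.

6.593 %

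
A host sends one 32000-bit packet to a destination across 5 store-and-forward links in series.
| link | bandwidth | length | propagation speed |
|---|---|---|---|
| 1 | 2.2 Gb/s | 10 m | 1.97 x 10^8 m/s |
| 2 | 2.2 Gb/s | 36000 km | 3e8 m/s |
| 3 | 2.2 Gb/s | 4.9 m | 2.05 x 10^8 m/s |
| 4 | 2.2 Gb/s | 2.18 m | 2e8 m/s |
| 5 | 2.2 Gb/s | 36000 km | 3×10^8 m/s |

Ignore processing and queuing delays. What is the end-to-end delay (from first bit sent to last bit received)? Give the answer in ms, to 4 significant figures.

Transmission delay per hop = L/R = 32000/2200000000 = 0.0145455 ms; 5 hops → 0.0727273 ms.
Propagation delays (d/s per hop): 5.07614e-05, 120, 2.39024e-05, 1.09e-05, 120 ms; sum = 240 ms.
End-to-end = 240.1 ms.

240.1 ms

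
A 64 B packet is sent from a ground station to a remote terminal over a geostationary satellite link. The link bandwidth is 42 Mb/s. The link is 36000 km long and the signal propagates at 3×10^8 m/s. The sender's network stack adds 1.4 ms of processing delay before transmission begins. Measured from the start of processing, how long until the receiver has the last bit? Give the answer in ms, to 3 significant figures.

121 ms

L = 64 × 8 = 512 bits.
Transmission delay = L/R = 512 / 42000000 = 0.0121905 ms.
Propagation delay = d/s = 36000000 m / 300000000 m/s = 120 ms.
Plus processing delay 1.4 ms = 1.4 ms.
Total = 121 ms.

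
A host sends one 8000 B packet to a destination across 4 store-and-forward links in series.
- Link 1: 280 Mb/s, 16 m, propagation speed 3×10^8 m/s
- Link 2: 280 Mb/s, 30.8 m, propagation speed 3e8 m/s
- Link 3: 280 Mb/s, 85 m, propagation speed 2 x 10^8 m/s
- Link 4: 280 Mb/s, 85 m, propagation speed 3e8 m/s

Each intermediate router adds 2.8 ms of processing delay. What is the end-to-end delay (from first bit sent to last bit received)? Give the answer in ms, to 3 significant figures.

9.32 ms

L = 8000 × 8 = 64000 bits.
Transmission delay per hop = L/R = 64000/280000000 = 0.228571 ms; 4 hops → 0.914286 ms.
Propagation delays (d/s per hop): 5.33333e-05, 0.000102667, 0.000425, 0.000283333 ms; sum = 0.000864333 ms.
Processing at 3 router(s): 3 × 2.8 ms = 8.4 ms.
End-to-end = 9.32 ms.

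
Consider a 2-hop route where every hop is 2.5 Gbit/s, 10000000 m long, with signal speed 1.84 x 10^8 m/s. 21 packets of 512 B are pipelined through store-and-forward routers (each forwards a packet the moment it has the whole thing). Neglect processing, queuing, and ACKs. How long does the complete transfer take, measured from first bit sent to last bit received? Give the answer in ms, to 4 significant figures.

108.7 ms

Per-hop transmission t_tx = L/R = 4096/2500000000 = 0.0016384 ms.
Per-hop propagation t_prop = 10000000/184000000 = 54.3478 ms.
Pipeline fill: first packet needs 2·t_tx to clear all hops; remaining 20 packets each add one t_tx.
Total = (2+21-1)·t_tx + 2·t_prop = 22·0.0016384 + 2·54.3478 = 108.7 ms.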